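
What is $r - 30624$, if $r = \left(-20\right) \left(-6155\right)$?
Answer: $92476$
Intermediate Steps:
$r = 123100$
$r - 30624 = 123100 - 30624 = 92476$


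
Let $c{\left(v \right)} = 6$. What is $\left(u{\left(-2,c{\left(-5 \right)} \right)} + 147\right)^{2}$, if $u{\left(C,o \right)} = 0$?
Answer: $21609$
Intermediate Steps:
$\left(u{\left(-2,c{\left(-5 \right)} \right)} + 147\right)^{2} = \left(0 + 147\right)^{2} = 147^{2} = 21609$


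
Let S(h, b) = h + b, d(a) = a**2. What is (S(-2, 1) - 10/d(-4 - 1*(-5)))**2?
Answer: 121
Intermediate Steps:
S(h, b) = b + h
(S(-2, 1) - 10/d(-4 - 1*(-5)))**2 = ((1 - 2) - 10/(-4 - 1*(-5))**2)**2 = (-1 - 10/(-4 + 5)**2)**2 = (-1 - 10/(1**2))**2 = (-1 - 10/1)**2 = (-1 - 10*1)**2 = (-1 - 10)**2 = (-11)**2 = 121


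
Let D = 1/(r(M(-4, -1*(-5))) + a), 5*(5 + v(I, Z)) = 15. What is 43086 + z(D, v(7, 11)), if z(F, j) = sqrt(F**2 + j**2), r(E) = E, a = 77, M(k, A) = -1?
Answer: 43086 + sqrt(23105)/76 ≈ 43088.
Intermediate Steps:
v(I, Z) = -2 (v(I, Z) = -5 + (1/5)*15 = -5 + 3 = -2)
D = 1/76 (D = 1/(-1 + 77) = 1/76 ≈ 0.013158)
43086 + z(D, v(7, 11)) = 43086 + sqrt((1/76)**2 + (-2)**2) = 43086 + sqrt(1/5776 + 4) = 43086 + sqrt(23105/5776) = 43086 + sqrt(23105)/76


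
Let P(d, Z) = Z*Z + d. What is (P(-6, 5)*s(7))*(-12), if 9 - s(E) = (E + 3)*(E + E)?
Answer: 29868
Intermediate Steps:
P(d, Z) = d + Z² (P(d, Z) = Z² + d = d + Z²)
s(E) = 9 - 2*E*(3 + E) (s(E) = 9 - (E + 3)*(E + E) = 9 - (3 + E)*2*E = 9 - 2*E*(3 + E))
(P(-6, 5)*s(7))*(-12) = ((-6 + 5²)*(9 - 6*7 - 2*7²))*(-12) = ((-6 + 25)*(9 - 42 - 2*49))*(-12) = (19*(9 - 42 - 98))*(-12) = (19*(-131))*(-12) = -2489*(-12) = 29868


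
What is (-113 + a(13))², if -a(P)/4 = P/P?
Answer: 13689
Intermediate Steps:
a(P) = -4 (a(P) = -4*P/P = -4*1 = -4)
(-113 + a(13))² = (-113 - 4)² = (-117)² = 13689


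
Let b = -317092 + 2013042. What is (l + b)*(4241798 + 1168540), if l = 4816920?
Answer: 35236828050060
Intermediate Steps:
b = 1695950
(l + b)*(4241798 + 1168540) = (4816920 + 1695950)*(4241798 + 1168540) = 6512870*5410338 = 35236828050060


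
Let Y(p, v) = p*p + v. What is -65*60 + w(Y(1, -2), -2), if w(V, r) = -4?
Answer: -3904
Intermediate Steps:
Y(p, v) = v + p² (Y(p, v) = p² + v = v + p²)
-65*60 + w(Y(1, -2), -2) = -65*60 - 4 = -3900 - 4 = -3904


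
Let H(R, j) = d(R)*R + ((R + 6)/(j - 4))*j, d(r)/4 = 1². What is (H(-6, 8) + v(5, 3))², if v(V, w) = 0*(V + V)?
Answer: 576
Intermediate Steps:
v(V, w) = 0 (v(V, w) = 0*(2*V) = 0)
d(r) = 4 (d(r) = 4*1² = 4*1 = 4)
H(R, j) = 4*R + j*(6 + R)/(-4 + j) (H(R, j) = 4*R + ((R + 6)/(j - 4))*j = 4*R + ((6 + R)/(-4 + j))*j = 4*R + j*(6 + R)/(-4 + j))
(H(-6, 8) + v(5, 3))² = ((-16*(-6) + 6*8 + 5*(-6)*8)/(-4 + 8) + 0)² = ((96 + 48 - 240)/4 + 0)² = ((¼)*(-96) + 0)² = (-24 + 0)² = (-24)² = 576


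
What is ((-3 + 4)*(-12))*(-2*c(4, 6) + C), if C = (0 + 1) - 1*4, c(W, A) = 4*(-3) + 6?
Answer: -108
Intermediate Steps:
c(W, A) = -6 (c(W, A) = -12 + 6 = -6)
C = -3 (C = 1 - 4 = -3)
((-3 + 4)*(-12))*(-2*c(4, 6) + C) = ((-3 + 4)*(-12))*(-2*(-6) - 3) = (1*(-12))*(12 - 3) = -12*9 = -108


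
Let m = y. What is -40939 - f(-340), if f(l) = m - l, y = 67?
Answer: -41346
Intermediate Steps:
m = 67
f(l) = 67 - l
-40939 - f(-340) = -40939 - (67 - 1*(-340)) = -40939 - (67 + 340) = -40939 - 1*407 = -40939 - 407 = -41346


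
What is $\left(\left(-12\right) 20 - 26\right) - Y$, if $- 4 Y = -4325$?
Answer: $- \frac{5389}{4} \approx -1347.3$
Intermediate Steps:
$Y = \frac{4325}{4}$ ($Y = \left(- \frac{1}{4}\right) \left(-4325\right) = \frac{4325}{4} \approx 1081.3$)
$\left(\left(-12\right) 20 - 26\right) - Y = \left(\left(-12\right) 20 - 26\right) - \frac{4325}{4} = \left(-240 - 26\right) - \frac{4325}{4} = -266 - \frac{4325}{4} = - \frac{5389}{4}$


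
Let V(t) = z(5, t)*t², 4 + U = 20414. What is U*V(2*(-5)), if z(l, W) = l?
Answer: 10205000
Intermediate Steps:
U = 20410 (U = -4 + 20414 = 20410)
V(t) = 5*t²
U*V(2*(-5)) = 20410*(5*(2*(-5))²) = 20410*(5*(-10)²) = 20410*(5*100) = 20410*500 = 10205000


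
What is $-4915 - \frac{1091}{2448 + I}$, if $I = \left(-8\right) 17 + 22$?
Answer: $- \frac{11472701}{2334} \approx -4915.5$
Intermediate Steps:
$I = -114$ ($I = -136 + 22 = -114$)
$-4915 - \frac{1091}{2448 + I} = -4915 - \frac{1091}{2448 - 114} = -4915 - \frac{1091}{2334} = - \frac{11472701}{2334}$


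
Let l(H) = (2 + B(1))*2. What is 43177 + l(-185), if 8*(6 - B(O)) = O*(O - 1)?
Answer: 43193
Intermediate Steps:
B(O) = 6 - O*(-1 + O)/8 (B(O) = 6 - O*(O - 1)/8 = 6 - O*(-1 + O)/8)
l(H) = 16 (l(H) = (2 + (6 - 1/8*1**2 + (1/8)*1))*2 = (2 + (6 - 1/8*1 + 1/8))*2 = (2 + (6 - 1/8 + 1/8))*2 = (2 + 6)*2 = 8*2 = 16)
43177 + l(-185) = 43177 + 16 = 43193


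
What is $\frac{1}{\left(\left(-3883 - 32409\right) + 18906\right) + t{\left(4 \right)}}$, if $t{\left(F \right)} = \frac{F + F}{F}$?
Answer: $- \frac{1}{17384} \approx -5.7524 \cdot 10^{-5}$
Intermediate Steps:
$t{\left(F \right)} = 2$ ($t{\left(F \right)} = \frac{2 F}{F} = 2$)
$\frac{1}{\left(\left(-3883 - 32409\right) + 18906\right) + t{\left(4 \right)}} = \frac{1}{\left(\left(-3883 - 32409\right) + 18906\right) + 2} = \frac{1}{\left(-36292 + 18906\right) + 2} = \frac{1}{-17386 + 2} = \frac{1}{-17384} = - \frac{1}{17384}$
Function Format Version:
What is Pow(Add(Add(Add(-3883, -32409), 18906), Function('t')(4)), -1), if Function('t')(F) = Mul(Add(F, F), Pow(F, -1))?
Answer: Rational(-1, 17384) ≈ -5.7524e-5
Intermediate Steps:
Function('t')(F) = 2 (Function('t')(F) = Mul(Mul(2, F), Pow(F, -1)) = 2)
Pow(Add(Add(Add(-3883, -32409), 18906), Function('t')(4)), -1) = Pow(Add(Add(Add(-3883, -32409), 18906), 2), -1) = Pow(Add(Add(-36292, 18906), 2), -1) = Pow(Add(-17386, 2), -1) = Pow(-17384, -1) = Rational(-1, 17384)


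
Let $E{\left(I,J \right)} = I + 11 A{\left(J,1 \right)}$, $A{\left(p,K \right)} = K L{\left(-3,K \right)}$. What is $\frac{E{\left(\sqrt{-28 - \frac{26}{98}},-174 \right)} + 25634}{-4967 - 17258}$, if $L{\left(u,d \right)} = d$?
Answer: $- \frac{5129}{4445} - \frac{i \sqrt{1385}}{155575} \approx -1.1539 - 0.00023921 i$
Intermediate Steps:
$A{\left(p,K \right)} = K^{2}$ ($A{\left(p,K \right)} = K K = K^{2}$)
$E{\left(I,J \right)} = 11 + I$ ($E{\left(I,J \right)} = I + 11 \cdot 1^{2} = I + 11 \cdot 1 = I + 11 = 11 + I$)
$\frac{E{\left(\sqrt{-28 - \frac{26}{98}},-174 \right)} + 25634}{-4967 - 17258} = \frac{\left(11 + \sqrt{-28 - \frac{26}{98}}\right) + 25634}{-4967 - 17258} = \frac{\left(11 + \sqrt{-28 - \frac{13}{49}}\right) + 25634}{-22225} = \left(\left(11 + \sqrt{-28 - \frac{13}{49}}\right) + 25634\right) \left(- \frac{1}{22225}\right) = \left(\left(11 + \sqrt{- \frac{1385}{49}}\right) + 25634\right) \left(- \frac{1}{22225}\right) = \left(\left(11 + \frac{i \sqrt{1385}}{7}\right) + 25634\right) \left(- \frac{1}{22225}\right) = \left(25645 + \frac{i \sqrt{1385}}{7}\right) \left(- \frac{1}{22225}\right) = - \frac{5129}{4445} - \frac{i \sqrt{1385}}{155575}$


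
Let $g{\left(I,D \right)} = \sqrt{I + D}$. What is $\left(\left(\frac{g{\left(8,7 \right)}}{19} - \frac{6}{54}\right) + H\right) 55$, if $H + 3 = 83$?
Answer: $\frac{39545}{9} + \frac{55 \sqrt{15}}{19} \approx 4405.1$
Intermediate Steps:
$H = 80$ ($H = -3 + 83 = 80$)
$g{\left(I,D \right)} = \sqrt{D + I}$
$\left(\left(\frac{g{\left(8,7 \right)}}{19} - \frac{6}{54}\right) + H\right) 55 = \left(\left(\frac{\sqrt{7 + 8}}{19} - \frac{6}{54}\right) + 80\right) 55 = \left(\left(\sqrt{15} \cdot \frac{1}{19} - \frac{1}{9}\right) + 80\right) 55 = \left(\left(\frac{\sqrt{15}}{19} - \frac{1}{9}\right) + 80\right) 55 = \left(\left(- \frac{1}{9} + \frac{\sqrt{15}}{19}\right) + 80\right) 55 = \left(\frac{719}{9} + \frac{\sqrt{15}}{19}\right) 55 = \frac{39545}{9} + \frac{55 \sqrt{15}}{19}$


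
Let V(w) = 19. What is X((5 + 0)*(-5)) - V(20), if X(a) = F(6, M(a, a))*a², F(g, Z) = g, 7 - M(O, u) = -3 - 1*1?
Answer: 3731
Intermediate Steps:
M(O, u) = 11 (M(O, u) = 7 - (-3 - 1*1) = 7 - (-3 - 1) = 7 - 1*(-4) = 7 + 4 = 11)
X(a) = 6*a²
X((5 + 0)*(-5)) - V(20) = 6*((5 + 0)*(-5))² - 1*19 = 6*(5*(-5))² - 19 = 6*(-25)² - 19 = 6*625 - 19 = 3750 - 19 = 3731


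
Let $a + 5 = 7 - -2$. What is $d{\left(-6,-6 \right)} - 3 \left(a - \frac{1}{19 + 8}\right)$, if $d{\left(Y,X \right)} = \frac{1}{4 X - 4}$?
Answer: $- \frac{3005}{252} \approx -11.925$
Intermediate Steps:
$a = 4$ ($a = -5 + \left(7 - -2\right) = -5 + \left(7 + 2\right) = -5 + 9 = 4$)
$d{\left(Y,X \right)} = \frac{1}{-4 + 4 X}$
$d{\left(-6,-6 \right)} - 3 \left(a - \frac{1}{19 + 8}\right) = \frac{1}{4 \left(-1 - 6\right)} - 3 \left(4 - \frac{1}{19 + 8}\right) = \frac{1}{4 \left(-7\right)} - 3 \left(4 - \frac{1}{27}\right) = \frac{1}{4} \left(- \frac{1}{7}\right) - 3 \left(4 - \frac{1}{27}\right) = - \frac{1}{28} - 3 \left(4 - \frac{1}{27}\right) = - \frac{1}{28} - \frac{107}{9} = - \frac{3005}{252}$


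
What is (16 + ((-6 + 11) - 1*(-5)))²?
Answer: 676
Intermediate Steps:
(16 + ((-6 + 11) - 1*(-5)))² = (16 + (5 + 5))² = (16 + 10)² = 26² = 676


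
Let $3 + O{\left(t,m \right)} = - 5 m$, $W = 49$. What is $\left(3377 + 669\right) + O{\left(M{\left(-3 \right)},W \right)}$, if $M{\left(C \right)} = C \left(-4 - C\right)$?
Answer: $3798$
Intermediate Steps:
$O{\left(t,m \right)} = -3 - 5 m$
$\left(3377 + 669\right) + O{\left(M{\left(-3 \right)},W \right)} = \left(3377 + 669\right) - 248 = 4046 - 248 = 3798$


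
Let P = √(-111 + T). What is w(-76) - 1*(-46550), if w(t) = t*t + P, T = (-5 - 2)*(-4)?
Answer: 52326 + I*√83 ≈ 52326.0 + 9.1104*I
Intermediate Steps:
T = 28 (T = -7*(-4) = 28)
P = I*√83 (P = √(-111 + 28) = √(-83) = I*√83 ≈ 9.1104*I)
w(t) = t² + I*√83 (w(t) = t*t + I*√83 = t² + I*√83)
w(-76) - 1*(-46550) = ((-76)² + I*√83) - 1*(-46550) = (5776 + I*√83) + 46550 = 52326 + I*√83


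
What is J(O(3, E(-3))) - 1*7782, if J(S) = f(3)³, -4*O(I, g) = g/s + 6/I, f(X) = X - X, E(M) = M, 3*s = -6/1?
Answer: -7782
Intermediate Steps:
s = -2 (s = (-6/1)/3 = (-6*1)/3 = (⅓)*(-6) = -2)
f(X) = 0
O(I, g) = -3/(2*I) + g/8 (O(I, g) = -(g/(-2) + 6/I)/4 = -(g*(-½) + 6/I)/4 = -(-g/2 + 6/I)/4 = -(6/I - g/2)/4 = -3/(2*I) + g/8)
J(S) = 0 (J(S) = 0³ = 0)
J(O(3, E(-3))) - 1*7782 = 0 - 1*7782 = 0 - 7782 = -7782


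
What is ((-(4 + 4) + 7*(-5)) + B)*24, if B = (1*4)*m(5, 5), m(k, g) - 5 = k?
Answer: -72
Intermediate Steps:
m(k, g) = 5 + k
B = 40 (B = (1*4)*(5 + 5) = 4*10 = 40)
((-(4 + 4) + 7*(-5)) + B)*24 = ((-(4 + 4) + 7*(-5)) + 40)*24 = ((-1*8 - 35) + 40)*24 = ((-8 - 35) + 40)*24 = (-43 + 40)*24 = -3*24 = -72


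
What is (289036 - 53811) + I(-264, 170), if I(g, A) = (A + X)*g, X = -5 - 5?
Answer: 192985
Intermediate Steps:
X = -10
I(g, A) = g*(-10 + A) (I(g, A) = (A - 10)*g = (-10 + A)*g = g*(-10 + A))
(289036 - 53811) + I(-264, 170) = (289036 - 53811) - 264*(-10 + 170) = 235225 - 264*160 = 235225 - 42240 = 192985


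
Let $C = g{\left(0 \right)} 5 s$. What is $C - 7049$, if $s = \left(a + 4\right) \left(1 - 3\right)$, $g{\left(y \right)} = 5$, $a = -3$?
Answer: $-7099$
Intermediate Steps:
$s = -2$ ($s = \left(-3 + 4\right) \left(1 - 3\right) = 1 \left(-2\right) = -2$)
$C = -50$ ($C = 5 \cdot 5 \left(-2\right) = 25 \left(-2\right) = -50$)
$C - 7049 = -50 - 7049 = -7099$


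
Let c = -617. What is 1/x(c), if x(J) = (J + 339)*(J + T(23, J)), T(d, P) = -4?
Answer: 1/172638 ≈ 5.7925e-6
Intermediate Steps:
x(J) = (-4 + J)*(339 + J) (x(J) = (J + 339)*(J - 4) = (339 + J)*(-4 + J) = (-4 + J)*(339 + J))
1/x(c) = 1/(-1356 + (-617)² + 335*(-617)) = 1/(-1356 + 380689 - 206695) = 1/172638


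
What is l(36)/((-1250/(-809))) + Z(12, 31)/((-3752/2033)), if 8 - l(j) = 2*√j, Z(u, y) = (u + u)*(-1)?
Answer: 3053033/293125 ≈ 10.415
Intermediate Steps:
Z(u, y) = -2*u (Z(u, y) = (2*u)*(-1) = -2*u)
l(j) = 8 - 2*√j
l(36)/((-1250/(-809))) + Z(12, 31)/((-3752/2033)) = (8 - 2*√36)/((-1250/(-809))) + (-2*12)/((-3752/2033)) = (8 - 2*6)/((-1250*(-1/809))) - 24/((-3752*1/2033)) = (8 - 12)/(1250/809) - 24/(-3752/2033) = -4*809/1250 - 24*(-2033/3752) = -1618/625 + 6099/469 = 3053033/293125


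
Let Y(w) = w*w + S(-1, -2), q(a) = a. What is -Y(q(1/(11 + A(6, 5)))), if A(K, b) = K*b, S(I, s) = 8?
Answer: -13449/1681 ≈ -8.0006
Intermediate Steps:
Y(w) = 8 + w**2 (Y(w) = w*w + 8 = w**2 + 8 = 8 + w**2)
-Y(q(1/(11 + A(6, 5)))) = -(8 + (1/(11 + 6*5))**2) = -(8 + (1/(11 + 30))**2) = -(8 + (1/41)**2) = -(8 + 1/1681) = -1*13449/1681 = -13449/1681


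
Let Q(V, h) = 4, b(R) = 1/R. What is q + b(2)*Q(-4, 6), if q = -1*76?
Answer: -74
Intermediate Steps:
b(R) = 1/R
q = -76
q + b(2)*Q(-4, 6) = -76 + 4/2 = -76 + (½)*4 = -76 + 2 = -74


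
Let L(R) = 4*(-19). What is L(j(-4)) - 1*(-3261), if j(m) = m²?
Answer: 3185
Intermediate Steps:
L(R) = -76
L(j(-4)) - 1*(-3261) = -76 - 1*(-3261) = -76 + 3261 = 3185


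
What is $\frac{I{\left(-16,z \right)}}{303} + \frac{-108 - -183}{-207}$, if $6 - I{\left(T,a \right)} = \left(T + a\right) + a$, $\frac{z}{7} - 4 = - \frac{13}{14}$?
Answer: $- \frac{3008}{6969} \approx -0.43163$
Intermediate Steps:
$z = \frac{43}{2}$ ($z = 28 + 7 \left(- \frac{13}{14}\right) = 28 - \frac{13}{2} = \frac{43}{2} \approx 21.5$)
$I{\left(T,a \right)} = 6 - T - 2 a$ ($I{\left(T,a \right)} = 6 - \left(\left(T + a\right) + a\right) = 6 - \left(T + 2 a\right) = 6 - T - 2 a$)
$\frac{I{\left(-16,z \right)}}{303} + \frac{-108 - -183}{-207} = \frac{6 - -16 - 43}{303} + \frac{-108 - -183}{-207} = \left(6 + 16 - 43\right) \frac{1}{303} + \left(-108 + 183\right) \left(- \frac{1}{207}\right) = \left(-21\right) \frac{1}{303} + 75 \left(- \frac{1}{207}\right) = - \frac{7}{101} - \frac{25}{69} = - \frac{3008}{6969}$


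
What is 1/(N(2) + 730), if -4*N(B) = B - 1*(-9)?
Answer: 4/2909 ≈ 0.0013750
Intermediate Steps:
N(B) = -9/4 - B/4 (N(B) = -(B - 1*(-9))/4 = -(B + 9)/4 = -(9 + B)/4 = -9/4 - B/4)
1/(N(2) + 730) = 1/((-9/4 - ¼*2) + 730) = 1/((-9/4 - ½) + 730) = 1/(-11/4 + 730) = 1/(2909/4) = 4/2909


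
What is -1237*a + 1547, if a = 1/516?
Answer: 797015/516 ≈ 1544.6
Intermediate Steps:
a = 1/516 ≈ 0.0019380
-1237*a + 1547 = -1237*1/516 + 1547 = -1237/516 + 1547 = 797015/516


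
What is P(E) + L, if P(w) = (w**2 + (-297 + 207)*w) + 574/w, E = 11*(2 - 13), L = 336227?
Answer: 43772144/121 ≈ 3.6175e+5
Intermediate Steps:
E = -121 (E = 11*(-11) = -121)
P(w) = w**2 - 90*w + 574/w (P(w) = (w**2 - 90*w) + 574/w = w**2 - 90*w + 574/w)
P(E) + L = (574 + (-121)**2*(-90 - 121))/(-121) + 336227 = -(574 + 14641*(-211))/121 + 336227 = -(574 - 3089251)/121 + 336227 = -1/121*(-3088677) + 336227 = 3088677/121 + 336227 = 43772144/121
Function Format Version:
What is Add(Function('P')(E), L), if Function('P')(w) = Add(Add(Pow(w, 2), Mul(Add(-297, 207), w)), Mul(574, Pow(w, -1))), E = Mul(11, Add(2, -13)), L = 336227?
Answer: Rational(43772144, 121) ≈ 3.6175e+5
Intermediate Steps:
E = -121 (E = Mul(11, -11) = -121)
Function('P')(w) = Add(Pow(w, 2), Mul(-90, w), Mul(574, Pow(w, -1))) (Function('P')(w) = Add(Add(Pow(w, 2), Mul(-90, w)), Mul(574, Pow(w, -1))) = Add(Pow(w, 2), Mul(-90, w), Mul(574, Pow(w, -1))))
Add(Function('P')(E), L) = Add(Mul(Pow(-121, -1), Add(574, Mul(Pow(-121, 2), Add(-90, -121)))), 336227) = Add(Mul(Rational(-1, 121), Add(574, Mul(14641, -211))), 336227) = Add(Mul(Rational(-1, 121), Add(574, -3089251)), 336227) = Add(Mul(Rational(-1, 121), -3088677), 336227) = Add(Rational(3088677, 121), 336227) = Rational(43772144, 121)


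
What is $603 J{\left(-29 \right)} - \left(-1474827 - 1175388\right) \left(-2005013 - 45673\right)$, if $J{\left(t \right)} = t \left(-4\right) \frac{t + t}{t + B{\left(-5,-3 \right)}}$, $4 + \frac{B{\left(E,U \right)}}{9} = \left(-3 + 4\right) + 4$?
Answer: $- \frac{27173792973204}{5} \approx -5.4348 \cdot 10^{12}$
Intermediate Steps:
$B{\left(E,U \right)} = 9$ ($B{\left(E,U \right)} = -36 + 9 \left(\left(-3 + 4\right) + 4\right) = -36 + 9 \left(1 + 4\right) = -36 + 9 \cdot 5 = -36 + 45 = 9$)
$J{\left(t \right)} = - \frac{8 t^{2}}{9 + t}$ ($J{\left(t \right)} = t \left(-4\right) \frac{t + t}{t + 9} = - 4 t \frac{2 t}{9 + t} = - \frac{8 t^{2}}{9 + t}$)
$603 J{\left(-29 \right)} - \left(-1474827 - 1175388\right) \left(-2005013 - 45673\right) = 603 \left(- \frac{8 \left(-29\right)^{2}}{9 - 29}\right) - \left(-1474827 - 1175388\right) \left(-2005013 - 45673\right) = 603 \left(\left(-8\right) 841 \frac{1}{-20}\right) - \left(-2650215\right) \left(-2050686\right) = 603 \left(\left(-8\right) 841 \left(- \frac{1}{20}\right)\right) - 5434758797490 = 603 \cdot \frac{1682}{5} - 5434758797490 = \frac{1014246}{5} - 5434758797490 = - \frac{27173792973204}{5}$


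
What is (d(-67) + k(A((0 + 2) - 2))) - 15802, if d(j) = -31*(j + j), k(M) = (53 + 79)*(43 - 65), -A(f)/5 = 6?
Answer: -14552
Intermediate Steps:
A(f) = -30 (A(f) = -5*6 = -30)
k(M) = -2904 (k(M) = 132*(-22) = -2904)
d(j) = -62*j
(d(-67) + k(A((0 + 2) - 2))) - 15802 = (-62*(-67) - 2904) - 15802 = (4154 - 2904) - 15802 = 1250 - 15802 = -14552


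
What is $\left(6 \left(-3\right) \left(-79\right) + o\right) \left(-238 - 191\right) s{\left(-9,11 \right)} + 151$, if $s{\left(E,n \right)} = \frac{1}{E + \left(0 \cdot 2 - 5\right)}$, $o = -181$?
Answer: $\frac{534503}{14} \approx 38179.0$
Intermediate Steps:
$s{\left(E,n \right)} = \frac{1}{-5 + E}$ ($s{\left(E,n \right)} = \frac{1}{E + \left(0 - 5\right)} = \frac{1}{E - 5} = \frac{1}{-5 + E}$)
$\left(6 \left(-3\right) \left(-79\right) + o\right) \left(-238 - 191\right) s{\left(-9,11 \right)} + 151 = \frac{\left(6 \left(-3\right) \left(-79\right) - 181\right) \left(-238 - 191\right)}{-5 - 9} + 151 = \frac{\left(\left(-18\right) \left(-79\right) - 181\right) \left(-429\right)}{-14} + 151 = \left(1422 - 181\right) \left(-429\right) \left(- \frac{1}{14}\right) + 151 = 1241 \left(-429\right) \left(- \frac{1}{14}\right) + 151 = \left(-532389\right) \left(- \frac{1}{14}\right) + 151 = \frac{532389}{14} + 151 = \frac{534503}{14}$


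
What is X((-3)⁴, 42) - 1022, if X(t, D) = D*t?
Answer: 2380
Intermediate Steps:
X((-3)⁴, 42) - 1022 = 42*(-3)⁴ - 1022 = 42*81 - 1022 = 3402 - 1022 = 2380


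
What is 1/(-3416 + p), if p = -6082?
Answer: -1/9498 ≈ -0.00010529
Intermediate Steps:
1/(-3416 + p) = 1/(-3416 - 6082) = 1/(-9498) = -1/9498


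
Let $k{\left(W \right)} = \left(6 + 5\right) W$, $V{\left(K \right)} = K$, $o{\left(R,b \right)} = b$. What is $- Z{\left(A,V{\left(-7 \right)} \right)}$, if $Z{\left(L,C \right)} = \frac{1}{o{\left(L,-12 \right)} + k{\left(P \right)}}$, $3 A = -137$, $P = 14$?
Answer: $- \frac{1}{142} \approx -0.0070423$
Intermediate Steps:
$k{\left(W \right)} = 11 W$
$A = - \frac{137}{3}$ ($A = \frac{1}{3} \left(-137\right) = - \frac{137}{3} \approx -45.667$)
$Z{\left(L,C \right)} = \frac{1}{142}$ ($Z{\left(L,C \right)} = \frac{1}{-12 + 11 \cdot 14} = \frac{1}{-12 + 154} = \frac{1}{142}$)
$- Z{\left(A,V{\left(-7 \right)} \right)} = \left(-1\right) \frac{1}{142} = - \frac{1}{142}$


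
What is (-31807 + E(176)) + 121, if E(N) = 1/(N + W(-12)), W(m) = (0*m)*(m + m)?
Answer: -5576735/176 ≈ -31686.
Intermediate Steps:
W(m) = 0 (W(m) = 0*(2*m) = 0)
E(N) = 1/N (E(N) = 1/(N + 0) = 1/N)
(-31807 + E(176)) + 121 = (-31807 + 1/176) + 121 = -5598031/176 + 121 = -5576735/176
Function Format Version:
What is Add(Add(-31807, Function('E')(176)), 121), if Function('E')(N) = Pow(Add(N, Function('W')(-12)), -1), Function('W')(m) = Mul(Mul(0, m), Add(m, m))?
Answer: Rational(-5576735, 176) ≈ -31686.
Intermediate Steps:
Function('W')(m) = 0 (Function('W')(m) = Mul(0, Mul(2, m)) = 0)
Function('E')(N) = Pow(N, -1) (Function('E')(N) = Pow(Add(N, 0), -1) = Pow(N, -1))
Add(Add(-31807, Function('E')(176)), 121) = Add(Add(-31807, Pow(176, -1)), 121) = Add(Add(-31807, Rational(1, 176)), 121) = Add(Rational(-5598031, 176), 121) = Rational(-5576735, 176)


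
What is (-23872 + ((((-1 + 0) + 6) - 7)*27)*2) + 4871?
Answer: -19109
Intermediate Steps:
(-23872 + ((((-1 + 0) + 6) - 7)*27)*2) + 4871 = (-23872 + (((-1 + 6) - 7)*27)*2) + 4871 = (-23872 + ((5 - 7)*27)*2) + 4871 = (-23872 - 2*27*2) + 4871 = (-23872 - 54*2) + 4871 = (-23872 - 108) + 4871 = -23980 + 4871 = -19109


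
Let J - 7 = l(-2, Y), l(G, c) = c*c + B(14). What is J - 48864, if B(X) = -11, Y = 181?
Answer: -16107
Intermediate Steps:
l(G, c) = -11 + c² (l(G, c) = c*c - 11 = c² - 11 = -11 + c²)
J = 32757 (J = 7 + (-11 + 181²) = 7 + (-11 + 32761) = 7 + 32750 = 32757)
J - 48864 = 32757 - 48864 = -16107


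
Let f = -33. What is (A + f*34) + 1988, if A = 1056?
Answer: 1922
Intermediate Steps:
(A + f*34) + 1988 = (1056 - 33*34) + 1988 = (1056 - 1122) + 1988 = -66 + 1988 = 1922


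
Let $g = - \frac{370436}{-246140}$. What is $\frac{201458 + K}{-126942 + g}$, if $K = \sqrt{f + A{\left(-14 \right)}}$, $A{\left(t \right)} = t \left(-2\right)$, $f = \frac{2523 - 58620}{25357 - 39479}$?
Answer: $- \frac{12396718030}{7811283361} - \frac{61535 \sqrt{12053434}}{4796127983654} \approx -1.5871$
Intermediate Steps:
$f = \frac{2439}{614}$ ($f = - \frac{56097}{-14122} = \left(-56097\right) \left(- \frac{1}{14122}\right) = \frac{2439}{614} \approx 3.9723$)
$g = \frac{92609}{61535}$ ($g = \left(-370436\right) \left(- \frac{1}{246140}\right) = \frac{92609}{61535} \approx 1.505$)
$A{\left(t \right)} = - 2 t$
$K = \frac{\sqrt{12053434}}{614}$ ($K = \sqrt{\frac{2439}{614} - -28} = \sqrt{\frac{2439}{614} + 28} = \sqrt{\frac{19631}{614}} = \frac{\sqrt{12053434}}{614} \approx 5.6544$)
$\frac{201458 + K}{-126942 + g} = \frac{201458 + \frac{\sqrt{12053434}}{614}}{-126942 + \frac{92609}{61535}} = \frac{201458 + \frac{\sqrt{12053434}}{614}}{- \frac{7811283361}{61535}} = \left(201458 + \frac{\sqrt{12053434}}{614}\right) \left(- \frac{61535}{7811283361}\right) = - \frac{12396718030}{7811283361} - \frac{61535 \sqrt{12053434}}{4796127983654}$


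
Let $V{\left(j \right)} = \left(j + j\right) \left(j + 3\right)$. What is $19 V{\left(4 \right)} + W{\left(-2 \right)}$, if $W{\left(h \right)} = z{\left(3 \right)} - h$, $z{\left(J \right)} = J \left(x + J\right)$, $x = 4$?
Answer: $1087$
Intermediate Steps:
$V{\left(j \right)} = 2 j \left(3 + j\right)$
$z{\left(J \right)} = J \left(4 + J\right)$
$W{\left(h \right)} = 21 - h$ ($W{\left(h \right)} = 3 \left(4 + 3\right) - h = 3 \cdot 7 - h = 21 - h$)
$19 V{\left(4 \right)} + W{\left(-2 \right)} = 19 \cdot 2 \cdot 4 \left(3 + 4\right) + \left(21 - -2\right) = 19 \cdot 2 \cdot 4 \cdot 7 + \left(21 + 2\right) = 19 \cdot 56 + 23 = 1064 + 23 = 1087$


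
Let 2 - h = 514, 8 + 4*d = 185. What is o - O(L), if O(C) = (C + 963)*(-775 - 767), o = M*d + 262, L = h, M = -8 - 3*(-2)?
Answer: 1391231/2 ≈ 6.9562e+5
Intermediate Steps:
d = 177/4 (d = -2 + (¼)*185 = -2 + 185/4 = 177/4 ≈ 44.250)
M = -2 (M = -8 + 6 = -2)
h = -512 (h = 2 - 1*514 = 2 - 514 = -512)
L = -512
o = 347/2 (o = -2*177/4 + 262 = -177/2 + 262 = 347/2 ≈ 173.50)
O(C) = -1484946 - 1542*C (O(C) = (963 + C)*(-1542) = -1484946 - 1542*C)
o - O(L) = 347/2 - (-1484946 - 1542*(-512)) = 347/2 - (-1484946 + 789504) = 347/2 - 1*(-695442) = 347/2 + 695442 = 1391231/2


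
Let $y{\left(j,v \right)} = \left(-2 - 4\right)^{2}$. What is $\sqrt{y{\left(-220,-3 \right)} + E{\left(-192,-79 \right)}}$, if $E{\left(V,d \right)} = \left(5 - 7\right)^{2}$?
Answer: $2 \sqrt{10} \approx 6.3246$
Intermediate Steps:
$E{\left(V,d \right)} = 4$ ($E{\left(V,d \right)} = \left(-2\right)^{2} = 4$)
$y{\left(j,v \right)} = 36$ ($y{\left(j,v \right)} = \left(-6\right)^{2} = 36$)
$\sqrt{y{\left(-220,-3 \right)} + E{\left(-192,-79 \right)}} = \sqrt{36 + 4} = \sqrt{40} = 2 \sqrt{10}$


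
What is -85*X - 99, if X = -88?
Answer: 7381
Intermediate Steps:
-85*X - 99 = -85*(-88) - 99 = 7480 - 99 = 7381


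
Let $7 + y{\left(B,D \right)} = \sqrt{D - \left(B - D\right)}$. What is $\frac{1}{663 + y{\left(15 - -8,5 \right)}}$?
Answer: $\frac{656}{430349} - \frac{i \sqrt{13}}{430349} \approx 0.0015243 - 8.3782 \cdot 10^{-6} i$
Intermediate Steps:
$y{\left(B,D \right)} = -7 + \sqrt{- B + 2 D}$ ($y{\left(B,D \right)} = -7 + \sqrt{D - \left(B - D\right)} = -7 + \sqrt{- B + 2 D}$)
$\frac{1}{663 + y{\left(15 - -8,5 \right)}} = \frac{1}{663 - \left(7 - \sqrt{- (15 - -8) + 2 \cdot 5}\right)} = \frac{1}{663 - \left(7 - \sqrt{- (15 + 8) + 10}\right)} = \frac{1}{663 - \left(7 - \sqrt{\left(-1\right) 23 + 10}\right)} = \frac{1}{663 - \left(7 - \sqrt{-23 + 10}\right)} = \frac{1}{663 - \left(7 - \sqrt{-13}\right)} = \frac{1}{663 - \left(7 - i \sqrt{13}\right)} = \frac{1}{656 + i \sqrt{13}}$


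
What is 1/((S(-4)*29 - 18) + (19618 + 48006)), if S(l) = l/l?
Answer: 1/67635 ≈ 1.4785e-5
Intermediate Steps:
S(l) = 1
1/((S(-4)*29 - 18) + (19618 + 48006)) = 1/((1*29 - 18) + (19618 + 48006)) = 1/((29 - 18) + 67624) = 1/(11 + 67624) = 1/67635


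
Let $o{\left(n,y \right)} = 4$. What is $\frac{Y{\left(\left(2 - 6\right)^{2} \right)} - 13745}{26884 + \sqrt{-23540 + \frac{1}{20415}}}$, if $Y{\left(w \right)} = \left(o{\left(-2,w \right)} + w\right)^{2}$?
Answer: $- \frac{7324227896700}{14755410713339} + \frac{13345 i \sqrt{9810818156085}}{14755410713339} \approx -0.49638 + 0.0028328 i$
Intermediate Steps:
$Y{\left(w \right)} = \left(4 + w\right)^{2}$
$\frac{Y{\left(\left(2 - 6\right)^{2} \right)} - 13745}{26884 + \sqrt{-23540 + \frac{1}{20415}}} = \frac{\left(4 + \left(2 - 6\right)^{2}\right)^{2} - 13745}{26884 + \sqrt{-23540 + \frac{1}{20415}}} = \frac{\left(4 + \left(-4\right)^{2}\right)^{2} - 13745}{26884 + \sqrt{-23540 + \frac{1}{20415}}} = \frac{\left(4 + 16\right)^{2} - 13745}{26884 + \sqrt{- \frac{480569099}{20415}}} = \frac{20^{2} - 13745}{26884 + \frac{i \sqrt{9810818156085}}{20415}} = \frac{400 - 13745}{26884 + \frac{i \sqrt{9810818156085}}{20415}} = - \frac{13345}{26884 + \frac{i \sqrt{9810818156085}}{20415}}$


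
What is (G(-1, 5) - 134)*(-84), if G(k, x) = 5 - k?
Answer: 10752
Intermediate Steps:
(G(-1, 5) - 134)*(-84) = ((5 - 1*(-1)) - 134)*(-84) = ((5 + 1) - 134)*(-84) = (6 - 134)*(-84) = -128*(-84) = 10752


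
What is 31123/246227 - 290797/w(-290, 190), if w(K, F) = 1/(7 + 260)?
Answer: -19117753438250/246227 ≈ -7.7643e+7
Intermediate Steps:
w(K, F) = 1/267
31123/246227 - 290797/w(-290, 190) = 31123/246227 - 290797/1/267 = 31123*(1/246227) - 290797*267 = 31123/246227 - 77642799 = -19117753438250/246227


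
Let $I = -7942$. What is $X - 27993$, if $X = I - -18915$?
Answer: $-17020$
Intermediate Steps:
$X = 10973$ ($X = -7942 - -18915 = -7942 + 18915 = 10973$)
$X - 27993 = 10973 - 27993 = -17020$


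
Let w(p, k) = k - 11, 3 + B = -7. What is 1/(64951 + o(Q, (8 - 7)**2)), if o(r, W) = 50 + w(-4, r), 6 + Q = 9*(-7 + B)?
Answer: 1/64831 ≈ 1.5425e-5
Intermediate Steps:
B = -10 (B = -3 - 7 = -10)
w(p, k) = -11 + k
Q = -159 (Q = -6 + 9*(-7 - 10) = -6 + 9*(-17) = -6 - 153 = -159)
o(r, W) = 39 + r (o(r, W) = 50 + (-11 + r) = 39 + r)
1/(64951 + o(Q, (8 - 7)**2)) = 1/(64951 + (39 - 159)) = 1/(64951 - 120) = 1/64831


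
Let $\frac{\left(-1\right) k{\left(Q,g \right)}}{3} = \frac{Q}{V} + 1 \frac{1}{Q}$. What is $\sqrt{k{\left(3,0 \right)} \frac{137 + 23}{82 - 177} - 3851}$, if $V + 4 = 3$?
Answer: $\frac{5 i \sqrt{55803}}{19} \approx 62.165 i$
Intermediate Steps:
$V = -1$ ($V = -4 + 3 = -1$)
$k{\left(Q,g \right)} = - \frac{3}{Q} + 3 Q$ ($k{\left(Q,g \right)} = - 3 \left(\frac{Q}{-1} + 1 \frac{1}{Q}\right) = - 3 \left(Q \left(-1\right) + \frac{1}{Q}\right) = - 3 \left(- Q + \frac{1}{Q}\right) = - 3 \left(\frac{1}{Q} - Q\right) = - \frac{3}{Q} + 3 Q$)
$\sqrt{k{\left(3,0 \right)} \frac{137 + 23}{82 - 177} - 3851} = \sqrt{\left(- \frac{3}{3} + 3 \cdot 3\right) \frac{137 + 23}{82 - 177} - 3851} = \sqrt{\left(\left(-3\right) \frac{1}{3} + 9\right) \frac{160}{-95} - 3851} = \sqrt{\left(-1 + 9\right) 160 \left(- \frac{1}{95}\right) - 3851} = \sqrt{8 \left(- \frac{32}{19}\right) - 3851} = \sqrt{- \frac{256}{19} - 3851} = \sqrt{- \frac{73425}{19}} = \frac{5 i \sqrt{55803}}{19}$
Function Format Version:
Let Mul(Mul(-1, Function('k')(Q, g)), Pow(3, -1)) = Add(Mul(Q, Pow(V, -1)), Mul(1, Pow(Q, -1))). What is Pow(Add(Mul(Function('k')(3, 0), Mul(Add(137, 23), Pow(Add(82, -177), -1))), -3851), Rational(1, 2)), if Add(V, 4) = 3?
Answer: Mul(Rational(5, 19), I, Pow(55803, Rational(1, 2))) ≈ Mul(62.165, I)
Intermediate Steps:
V = -1 (V = Add(-4, 3) = -1)
Function('k')(Q, g) = Add(Mul(-3, Pow(Q, -1)), Mul(3, Q)) (Function('k')(Q, g) = Mul(-3, Add(Mul(Q, Pow(-1, -1)), Mul(1, Pow(Q, -1)))) = Mul(-3, Add(Mul(Q, -1), Pow(Q, -1))) = Mul(-3, Add(Mul(-1, Q), Pow(Q, -1))) = Mul(-3, Add(Pow(Q, -1), Mul(-1, Q))) = Add(Mul(-3, Pow(Q, -1)), Mul(3, Q)))
Pow(Add(Mul(Function('k')(3, 0), Mul(Add(137, 23), Pow(Add(82, -177), -1))), -3851), Rational(1, 2)) = Pow(Add(Mul(Add(Mul(-3, Pow(3, -1)), Mul(3, 3)), Mul(Add(137, 23), Pow(Add(82, -177), -1))), -3851), Rational(1, 2)) = Pow(Add(Mul(Add(Mul(-3, Rational(1, 3)), 9), Mul(160, Pow(-95, -1))), -3851), Rational(1, 2)) = Pow(Add(Mul(Add(-1, 9), Mul(160, Rational(-1, 95))), -3851), Rational(1, 2)) = Pow(Add(Mul(8, Rational(-32, 19)), -3851), Rational(1, 2)) = Pow(Add(Rational(-256, 19), -3851), Rational(1, 2)) = Pow(Rational(-73425, 19), Rational(1, 2)) = Mul(Rational(5, 19), I, Pow(55803, Rational(1, 2)))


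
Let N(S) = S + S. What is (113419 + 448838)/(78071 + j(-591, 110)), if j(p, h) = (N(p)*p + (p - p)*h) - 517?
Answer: 562257/776116 ≈ 0.72445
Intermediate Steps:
N(S) = 2*S
j(p, h) = -517 + 2*p² (j(p, h) = ((2*p)*p + (p - p)*h) - 517 = (2*p² + 0*h) - 517 = (2*p² + 0) - 517 = 2*p² - 517 = -517 + 2*p²)
(113419 + 448838)/(78071 + j(-591, 110)) = (113419 + 448838)/(78071 + (-517 + 2*(-591)²)) = 562257/(78071 + (-517 + 2*349281)) = 562257/(78071 + (-517 + 698562)) = 562257/(78071 + 698045) = 562257/776116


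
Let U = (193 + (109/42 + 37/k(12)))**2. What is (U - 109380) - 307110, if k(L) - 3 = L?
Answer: -16637231351/44100 ≈ -3.7726e+5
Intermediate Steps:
k(L) = 3 + L
U = 1729977649/44100 (U = (193 + (109/42 + 37/(3 + 12)))**2 = (193 + (109*(1/42) + 37/15))**2 = (193 + (109/42 + 37*(1/15)))**2 = (193 + (109/42 + 37/15))**2 = (193 + 1063/210)**2 = (41593/210)**2 = 1729977649/44100 ≈ 39229.)
(U - 109380) - 307110 = (1729977649/44100 - 109380) - 307110 = -3093680351/44100 - 307110 = -16637231351/44100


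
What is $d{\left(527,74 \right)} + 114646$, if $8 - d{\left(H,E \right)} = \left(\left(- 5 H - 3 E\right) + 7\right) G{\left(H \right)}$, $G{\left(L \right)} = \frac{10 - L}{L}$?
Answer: $\frac{58949208}{527} \approx 1.1186 \cdot 10^{5}$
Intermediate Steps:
$G{\left(L \right)} = \frac{10 - L}{L}$
$d{\left(H,E \right)} = 8 - \frac{\left(10 - H\right) \left(7 - 5 H - 3 E\right)}{H}$ ($d{\left(H,E \right)} = 8 - \left(\left(- 5 H - 3 E\right) + 7\right) \frac{10 - H}{H} = 8 - \left(7 - 5 H - 3 E\right) \frac{10 - H}{H} = 8 - \frac{\left(10 - H\right) \left(7 - 5 H - 3 E\right)}{H}$)
$d{\left(527,74 \right)} + 114646 = \left(65 - \frac{70}{527} - 2635 - 222 + 30 \cdot 74 \cdot \frac{1}{527}\right) + 114646 = \left(65 - \frac{70}{527} - 2635 - 222 + \frac{2220}{527}\right) + 114646 = - \frac{1469234}{527} + 114646 = \frac{58949208}{527}$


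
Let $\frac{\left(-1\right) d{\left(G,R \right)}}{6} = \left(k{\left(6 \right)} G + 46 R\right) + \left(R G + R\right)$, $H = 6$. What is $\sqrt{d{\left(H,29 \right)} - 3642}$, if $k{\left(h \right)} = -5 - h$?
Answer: $2 i \sqrt{3117} \approx 111.66 i$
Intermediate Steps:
$d{\left(G,R \right)} = - 282 R + 66 G - 6 G R$ ($d{\left(G,R \right)} = - 6 \left(\left(\left(-5 - 6\right) G + 46 R\right) + \left(R G + R\right)\right) = - 6 \left(\left(\left(-5 - 6\right) G + 46 R\right) + \left(G R + R\right)\right) = - 6 \left(\left(- 11 G + 46 R\right) + \left(R + G R\right)\right) = - 6 \left(- 11 G + 47 R + G R\right) = - 282 R + 66 G - 6 G R$)
$\sqrt{d{\left(H,29 \right)} - 3642} = \sqrt{\left(\left(-282\right) 29 + 66 \cdot 6 - 36 \cdot 29\right) - 3642} = \sqrt{\left(-8178 + 396 - 1044\right) - 3642} = \sqrt{-8826 - 3642} = \sqrt{-12468} = 2 i \sqrt{3117}$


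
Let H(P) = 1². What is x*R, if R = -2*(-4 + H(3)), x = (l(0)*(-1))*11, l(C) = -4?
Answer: 264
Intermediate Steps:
H(P) = 1
x = 44 (x = -4*(-1)*11 = 4*11 = 44)
R = 6 (R = -2*(-4 + 1) = -2*(-3) = 6)
x*R = 44*6 = 264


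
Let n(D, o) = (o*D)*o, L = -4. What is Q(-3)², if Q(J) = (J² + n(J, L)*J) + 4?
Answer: 24649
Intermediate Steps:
n(D, o) = D*o² (n(D, o) = (D*o)*o = D*o²)
Q(J) = 4 + 17*J² (Q(J) = (J² + (J*(-4)²)*J) + 4 = (J² + (J*16)*J) + 4 = (J² + (16*J)*J) + 4 = (J² + 16*J²) + 4 = 17*J² + 4 = 4 + 17*J²)
Q(-3)² = (4 + 17*(-3)²)² = (4 + 17*9)² = (4 + 153)² = 157² = 24649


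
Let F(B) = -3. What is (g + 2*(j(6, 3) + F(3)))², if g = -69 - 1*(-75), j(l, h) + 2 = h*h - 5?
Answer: 16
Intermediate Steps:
j(l, h) = -7 + h² (j(l, h) = -2 + (h*h - 5) = -2 + (h² - 5) = -2 + (-5 + h²) = -7 + h²)
g = 6 (g = -69 + 75 = 6)
(g + 2*(j(6, 3) + F(3)))² = (6 + 2*((-7 + 3²) - 3))² = (6 + 2*((-7 + 9) - 3))² = (6 + 2*(2 - 3))² = (6 + 2*(-1))² = (6 - 2)² = 4² = 16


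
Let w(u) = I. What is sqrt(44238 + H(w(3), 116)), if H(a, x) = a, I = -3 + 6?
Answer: sqrt(44241) ≈ 210.34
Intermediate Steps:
I = 3
w(u) = 3
sqrt(44238 + H(w(3), 116)) = sqrt(44238 + 3) = sqrt(44241)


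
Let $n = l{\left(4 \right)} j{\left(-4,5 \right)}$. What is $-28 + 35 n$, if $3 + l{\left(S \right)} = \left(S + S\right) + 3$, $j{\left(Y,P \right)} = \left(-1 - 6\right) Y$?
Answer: $7812$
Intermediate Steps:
$j{\left(Y,P \right)} = - 7 Y$ ($j{\left(Y,P \right)} = \left(-1 - 6\right) Y = - 7 Y$)
$l{\left(S \right)} = 2 S$ ($l{\left(S \right)} = -3 + \left(\left(S + S\right) + 3\right) = -3 + \left(2 S + 3\right) = -3 + \left(3 + 2 S\right) = 2 S$)
$n = 224$ ($n = 2 \cdot 4 \left(\left(-7\right) \left(-4\right)\right) = 8 \cdot 28 = 224$)
$-28 + 35 n = -28 + 35 \cdot 224 = -28 + 7840 = 7812$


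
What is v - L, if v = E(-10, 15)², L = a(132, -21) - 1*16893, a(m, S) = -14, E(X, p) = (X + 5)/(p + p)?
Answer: 608653/36 ≈ 16907.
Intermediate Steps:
E(X, p) = (5 + X)/(2*p) (E(X, p) = (5 + X)/((2*p)) = (5 + X)*(1/(2*p)) = (5 + X)/(2*p))
L = -16907 (L = -14 - 1*16893 = -14 - 16893 = -16907)
v = 1/36 (v = ((½)*(5 - 10)/15)² = ((½)*(1/15)*(-5))² = (-⅙)² = 1/36 ≈ 0.027778)
v - L = 1/36 - 1*(-16907) = 1/36 + 16907 = 608653/36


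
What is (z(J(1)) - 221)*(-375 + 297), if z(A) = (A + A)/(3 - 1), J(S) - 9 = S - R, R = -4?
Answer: 16146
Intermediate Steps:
J(S) = 13 + S (J(S) = 9 + (S - 1*(-4)) = 9 + (S + 4) = 9 + (4 + S) = 13 + S)
z(A) = A (z(A) = (2*A)/2 = (2*A)*(½) = A)
(z(J(1)) - 221)*(-375 + 297) = ((13 + 1) - 221)*(-375 + 297) = (14 - 221)*(-78) = -207*(-78) = 16146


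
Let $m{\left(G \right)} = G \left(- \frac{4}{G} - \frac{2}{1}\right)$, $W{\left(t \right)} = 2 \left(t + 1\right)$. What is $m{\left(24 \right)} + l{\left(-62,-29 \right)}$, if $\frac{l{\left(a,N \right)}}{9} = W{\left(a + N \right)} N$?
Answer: $46928$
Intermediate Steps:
$W{\left(t \right)} = 2 + 2 t$ ($W{\left(t \right)} = 2 \left(1 + t\right) = 2 + 2 t$)
$l{\left(a,N \right)} = 9 N \left(2 + 2 N + 2 a\right)$ ($l{\left(a,N \right)} = 9 \left(2 + 2 \left(a + N\right)\right) N = 9 \left(2 + 2 \left(N + a\right)\right) N = 9 \left(2 + \left(2 N + 2 a\right)\right) N = 9 \left(2 + 2 N + 2 a\right) N = 9 N \left(2 + 2 N + 2 a\right)$)
$m{\left(G \right)} = G \left(-2 - \frac{4}{G}\right)$ ($m{\left(G \right)} = G \left(- \frac{4}{G} - 2\right) = G \left(-2 - \frac{4}{G}\right)$)
$m{\left(24 \right)} + l{\left(-62,-29 \right)} = \left(-4 - 48\right) + 18 \left(-29\right) \left(1 - 29 - 62\right) = \left(-4 - 48\right) + 18 \left(-29\right) \left(-90\right) = -52 + 46980 = 46928$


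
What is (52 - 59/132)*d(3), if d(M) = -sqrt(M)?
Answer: -6805*sqrt(3)/132 ≈ -89.292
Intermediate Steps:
(52 - 59/132)*d(3) = (52 - 59/132)*(-sqrt(3)) = 6805*(-sqrt(3))/132 = -6805*sqrt(3)/132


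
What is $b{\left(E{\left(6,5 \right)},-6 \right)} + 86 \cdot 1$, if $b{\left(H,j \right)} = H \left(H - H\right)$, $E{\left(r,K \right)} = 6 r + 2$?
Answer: $86$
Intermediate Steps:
$E{\left(r,K \right)} = 2 + 6 r$
$b{\left(H,j \right)} = 0$ ($b{\left(H,j \right)} = H 0 = 0$)
$b{\left(E{\left(6,5 \right)},-6 \right)} + 86 \cdot 1 = 0 + 86 \cdot 1 = 0 + 86 = 86$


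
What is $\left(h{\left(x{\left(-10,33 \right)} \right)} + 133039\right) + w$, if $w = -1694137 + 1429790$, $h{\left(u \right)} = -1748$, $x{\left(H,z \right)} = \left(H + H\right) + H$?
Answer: $-133056$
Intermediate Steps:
$x{\left(H,z \right)} = 3 H$ ($x{\left(H,z \right)} = 2 H + H = 3 H$)
$w = -264347$
$\left(h{\left(x{\left(-10,33 \right)} \right)} + 133039\right) + w = \left(-1748 + 133039\right) - 264347 = 131291 - 264347 = -133056$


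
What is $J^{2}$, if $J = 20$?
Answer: $400$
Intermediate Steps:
$J^{2} = 20^{2} = 400$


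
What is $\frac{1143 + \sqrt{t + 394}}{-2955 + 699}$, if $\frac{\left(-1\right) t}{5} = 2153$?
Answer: $- \frac{381}{752} - \frac{i \sqrt{10371}}{2256} \approx -0.50665 - 0.045141 i$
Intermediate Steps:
$t = -10765$ ($t = \left(-5\right) 2153 = -10765$)
$\frac{1143 + \sqrt{t + 394}}{-2955 + 699} = \frac{1143 + \sqrt{-10765 + 394}}{-2955 + 699} = \frac{1143 + \sqrt{-10371}}{-2256} = \left(1143 + i \sqrt{10371}\right) \left(- \frac{1}{2256}\right) = - \frac{381}{752} - \frac{i \sqrt{10371}}{2256}$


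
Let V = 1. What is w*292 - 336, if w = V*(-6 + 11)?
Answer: 1124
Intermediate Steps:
w = 5 (w = 1*(-6 + 11) = 1*5 = 5)
w*292 - 336 = 5*292 - 336 = 1460 - 336 = 1124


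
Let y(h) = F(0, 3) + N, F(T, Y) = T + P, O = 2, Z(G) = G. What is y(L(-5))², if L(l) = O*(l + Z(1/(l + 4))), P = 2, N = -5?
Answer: 9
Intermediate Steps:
F(T, Y) = 2 + T (F(T, Y) = T + 2 = 2 + T)
L(l) = 2*l + 2/(4 + l) (L(l) = 2*(l + 1/(l + 4)) = 2*(l + 1/(4 + l)) = 2*l + 2/(4 + l))
y(h) = -3 (y(h) = (2 + 0) - 5 = 2 - 5 = -3)
y(L(-5))² = (-3)² = 9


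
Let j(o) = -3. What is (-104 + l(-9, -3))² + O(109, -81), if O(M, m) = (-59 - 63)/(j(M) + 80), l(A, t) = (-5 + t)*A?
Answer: 78726/77 ≈ 1022.4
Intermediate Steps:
l(A, t) = A*(-5 + t)
O(M, m) = -122/77 (O(M, m) = (-59 - 63)/(-3 + 80) = -122/77)
(-104 + l(-9, -3))² + O(109, -81) = (-104 - 9*(-5 - 3))² - 122/77 = (-104 - 9*(-8))² - 122/77 = (-104 + 72)² - 122/77 = (-32)² - 122/77 = 1024 - 122/77 = 78726/77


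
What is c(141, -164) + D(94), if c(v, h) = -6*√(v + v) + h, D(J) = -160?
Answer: -324 - 6*√282 ≈ -424.76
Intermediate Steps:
c(v, h) = h - 6*√2*√v (c(v, h) = -6*√2*√v + h = h - 6*√2*√v)
c(141, -164) + D(94) = (-164 - 6*√2*√141) - 160 = (-164 - 6*√282) - 160 = -324 - 6*√282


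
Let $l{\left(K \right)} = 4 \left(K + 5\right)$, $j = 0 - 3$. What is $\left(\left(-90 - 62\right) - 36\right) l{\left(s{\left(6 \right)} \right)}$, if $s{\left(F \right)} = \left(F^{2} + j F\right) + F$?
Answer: $-21808$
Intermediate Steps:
$j = -3$ ($j = 0 - 3 = -3$)
$s{\left(F \right)} = F^{2} - 2 F$ ($s{\left(F \right)} = \left(F^{2} - 3 F\right) + F = F^{2} - 2 F$)
$l{\left(K \right)} = 20 + 4 K$ ($l{\left(K \right)} = 4 \left(5 + K\right) = 20 + 4 K$)
$\left(\left(-90 - 62\right) - 36\right) l{\left(s{\left(6 \right)} \right)} = \left(\left(-90 - 62\right) - 36\right) \left(20 + 4 \cdot 6 \left(-2 + 6\right)\right) = \left(\left(-90 - 62\right) - 36\right) \left(20 + 4 \cdot 6 \cdot 4\right) = \left(-152 - 36\right) \left(20 + 4 \cdot 24\right) = - 188 \left(20 + 96\right) = \left(-188\right) 116 = -21808$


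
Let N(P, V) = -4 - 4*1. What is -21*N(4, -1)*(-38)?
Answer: -6384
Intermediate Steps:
N(P, V) = -8 (N(P, V) = -4 - 4 = -8)
-21*N(4, -1)*(-38) = -21*(-8)*(-38) = 168*(-38) = -6384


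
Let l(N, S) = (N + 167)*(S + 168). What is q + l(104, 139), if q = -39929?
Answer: 43268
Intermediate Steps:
l(N, S) = (167 + N)*(168 + S)
q + l(104, 139) = -39929 + (28056 + 167*139 + 168*104 + 104*139) = -39929 + (28056 + 23213 + 17472 + 14456) = -39929 + 83197 = 43268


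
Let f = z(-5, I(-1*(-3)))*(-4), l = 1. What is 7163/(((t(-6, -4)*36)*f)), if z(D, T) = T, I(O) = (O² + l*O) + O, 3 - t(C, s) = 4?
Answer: 7163/2160 ≈ 3.3162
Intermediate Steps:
t(C, s) = -1 (t(C, s) = 3 - 1*4 = 3 - 4 = -1)
I(O) = O² + 2*O (I(O) = (O² + 1*O) + O = (O² + O) + O = (O + O²) + O = O² + 2*O)
f = -60 (f = ((-1*(-3))*(2 - 1*(-3)))*(-4) = (3*(2 + 3))*(-4) = (3*5)*(-4) = 15*(-4) = -60)
7163/(((t(-6, -4)*36)*f)) = 7163/((-1*36*(-60))) = 7163/((-36*(-60))) = 7163/2160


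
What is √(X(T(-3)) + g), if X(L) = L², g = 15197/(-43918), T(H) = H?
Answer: √340646830/6274 ≈ 2.9418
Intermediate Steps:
g = -2171/6274 (g = 15197*(-1/43918) = -2171/6274 ≈ -0.34603)
√(X(T(-3)) + g) = √((-3)² - 2171/6274) = √(9 - 2171/6274) = √(54295/6274) = √340646830/6274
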